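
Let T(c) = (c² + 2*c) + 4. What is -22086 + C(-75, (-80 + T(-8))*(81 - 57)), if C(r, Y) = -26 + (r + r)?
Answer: -22262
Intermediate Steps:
T(c) = 4 + c² + 2*c
C(r, Y) = -26 + 2*r
-22086 + C(-75, (-80 + T(-8))*(81 - 57)) = -22086 + (-26 + 2*(-75)) = -22086 + (-26 - 150) = -22086 - 176 = -22262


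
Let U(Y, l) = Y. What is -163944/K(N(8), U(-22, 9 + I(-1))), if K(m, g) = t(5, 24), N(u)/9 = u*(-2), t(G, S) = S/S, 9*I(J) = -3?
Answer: -163944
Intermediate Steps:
I(J) = -1/3 (I(J) = (1/9)*(-3) = -1/3)
t(G, S) = 1
N(u) = -18*u (N(u) = 9*(u*(-2)) = 9*(-2*u) = -18*u)
K(m, g) = 1
-163944/K(N(8), U(-22, 9 + I(-1))) = -163944/1 = -163944*1 = -163944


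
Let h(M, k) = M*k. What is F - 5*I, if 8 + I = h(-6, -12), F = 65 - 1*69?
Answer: -324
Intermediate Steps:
F = -4 (F = 65 - 69 = -4)
I = 64 (I = -8 - 6*(-12) = -8 + 72 = 64)
F - 5*I = -4 - 5*64 = -4 - 320 = -324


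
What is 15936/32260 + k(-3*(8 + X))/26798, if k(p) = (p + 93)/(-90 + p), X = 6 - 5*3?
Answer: 1547937824/3133825115 ≈ 0.49395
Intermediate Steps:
X = -9 (X = 6 - 15 = -9)
k(p) = (93 + p)/(-90 + p)
15936/32260 + k(-3*(8 + X))/26798 = 15936/32260 + ((93 - 3*(8 - 9))/(-90 - 3*(8 - 9)))/26798 = 15936*(1/32260) + ((93 - 3*(-1))/(-90 - 3*(-1)))*(1/26798) = 3984/8065 + ((93 + 3)/(-90 + 3))*(1/26798) = 3984/8065 + (96/(-87))*(1/26798) = 3984/8065 - 1/87*96*(1/26798) = 3984/8065 - 32/29*1/26798 = 3984/8065 - 16/388571 = 1547937824/3133825115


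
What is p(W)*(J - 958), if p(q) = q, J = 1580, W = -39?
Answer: -24258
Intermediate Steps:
p(W)*(J - 958) = -39*(1580 - 958) = -39*622 = -24258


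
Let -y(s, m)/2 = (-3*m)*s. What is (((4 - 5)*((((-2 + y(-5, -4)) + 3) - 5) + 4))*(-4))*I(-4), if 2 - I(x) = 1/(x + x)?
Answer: 1020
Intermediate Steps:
y(s, m) = 6*m*s (y(s, m) = -2*(-3*m)*s = -(-6)*m*s = 6*m*s)
I(x) = 2 - 1/(2*x) (I(x) = 2 - 1/(x + x) = 2 - 1/(2*x))
(((4 - 5)*((((-2 + y(-5, -4)) + 3) - 5) + 4))*(-4))*I(-4) = (((4 - 5)*((((-2 + 6*(-4)*(-5)) + 3) - 5) + 4))*(-4))*(2 - ½/(-4)) = (-((((-2 + 120) + 3) - 5) + 4)*(-4))*(2 - ½*(-¼)) = (-(((118 + 3) - 5) + 4)*(-4))*(2 + ⅛) = (-((121 - 5) + 4)*(-4))*(17/8) = (-(116 + 4)*(-4))*(17/8) = (-1*120*(-4))*(17/8) = -120*(-4)*(17/8) = 480*(17/8) = 1020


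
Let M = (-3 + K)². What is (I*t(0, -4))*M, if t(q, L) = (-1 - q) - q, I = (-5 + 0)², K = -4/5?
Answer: -361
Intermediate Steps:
K = -⅘ (K = -4*⅕ = -⅘ ≈ -0.80000)
M = 361/25 (M = (-3 - ⅘)² = (-19/5)² = 361/25 ≈ 14.440)
I = 25 (I = (-5)² = 25)
t(q, L) = -1 - 2*q
(I*t(0, -4))*M = (25*(-1 - 2*0))*(361/25) = (25*(-1 + 0))*(361/25) = (25*(-1))*(361/25) = -25*361/25 = -361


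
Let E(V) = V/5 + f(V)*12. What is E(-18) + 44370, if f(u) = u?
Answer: 220752/5 ≈ 44150.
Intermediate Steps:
E(V) = 61*V/5 (E(V) = V/5 + V*12 = V*(1/5) + 12*V = V/5 + 12*V = 61*V/5)
E(-18) + 44370 = (61/5)*(-18) + 44370 = -1098/5 + 44370 = 220752/5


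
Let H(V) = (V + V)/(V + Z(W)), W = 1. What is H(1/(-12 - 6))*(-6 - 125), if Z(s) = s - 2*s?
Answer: -262/19 ≈ -13.789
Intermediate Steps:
Z(s) = -s
H(V) = 2*V/(-1 + V) (H(V) = (V + V)/(V - 1*1) = (2*V)/(V - 1) = (2*V)/(-1 + V) = 2*V/(-1 + V))
H(1/(-12 - 6))*(-6 - 125) = (2/((-12 - 6)*(-1 + 1/(-12 - 6))))*(-6 - 125) = (2/(-18*(-1 + 1/(-18))))*(-131) = (2*(-1/18)/(-1 - 1/18))*(-131) = (2*(-1/18)/(-19/18))*(-131) = (2*(-1/18)*(-18/19))*(-131) = (2/19)*(-131) = -262/19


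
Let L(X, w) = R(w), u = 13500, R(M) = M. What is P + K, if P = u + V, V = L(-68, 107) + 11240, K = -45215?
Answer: -20368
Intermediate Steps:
L(X, w) = w
V = 11347 (V = 107 + 11240 = 11347)
P = 24847 (P = 13500 + 11347 = 24847)
P + K = 24847 - 45215 = -20368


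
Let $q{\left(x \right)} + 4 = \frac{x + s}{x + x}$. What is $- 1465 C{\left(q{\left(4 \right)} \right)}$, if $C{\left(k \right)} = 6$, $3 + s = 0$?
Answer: $-8790$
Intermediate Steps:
$s = -3$ ($s = -3 + 0 = -3$)
$q{\left(x \right)} = -4 + \frac{-3 + x}{2 x}$ ($q{\left(x \right)} = -4 + \frac{x - 3}{x + x} = -4 + \frac{-3 + x}{2 x}$)
$- 1465 C{\left(q{\left(4 \right)} \right)} = \left(-1465\right) 6 = -8790$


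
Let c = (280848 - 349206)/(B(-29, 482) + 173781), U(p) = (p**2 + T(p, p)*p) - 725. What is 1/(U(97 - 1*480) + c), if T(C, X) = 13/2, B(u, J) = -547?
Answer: 173234/24854593175 ≈ 6.9699e-6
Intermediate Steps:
T(C, X) = 13/2 (T(C, X) = 13*(1/2) = 13/2)
U(p) = -725 + p**2 + 13*p/2 (U(p) = (p**2 + 13*p/2) - 725 = -725 + p**2 + 13*p/2)
c = -34179/86617 (c = (280848 - 349206)/(-547 + 173781) = -68358/173234 = -68358*1/173234 = -34179/86617 ≈ -0.39460)
1/(U(97 - 1*480) + c) = 1/((-725 + (97 - 1*480)**2 + 13*(97 - 1*480)/2) - 34179/86617) = 1/((-725 + (97 - 480)**2 + 13*(97 - 480)/2) - 34179/86617) = 1/((-725 + (-383)**2 + (13/2)*(-383)) - 34179/86617) = 1/((-725 + 146689 - 4979/2) - 34179/86617) = 1/(286949/2 - 34179/86617) = 1/(24854593175/173234) = 173234/24854593175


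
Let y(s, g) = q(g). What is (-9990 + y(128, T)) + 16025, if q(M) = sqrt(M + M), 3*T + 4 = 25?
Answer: 6035 + sqrt(14) ≈ 6038.7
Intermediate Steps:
T = 7 (T = -4/3 + (1/3)*25 = -4/3 + 25/3 = 7)
q(M) = sqrt(2)*sqrt(M) (q(M) = sqrt(2*M) = sqrt(2)*sqrt(M))
y(s, g) = sqrt(2)*sqrt(g)
(-9990 + y(128, T)) + 16025 = (-9990 + sqrt(2)*sqrt(7)) + 16025 = (-9990 + sqrt(14)) + 16025 = 6035 + sqrt(14)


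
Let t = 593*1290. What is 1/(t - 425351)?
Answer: 1/339619 ≈ 2.9445e-6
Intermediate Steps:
t = 764970
1/(t - 425351) = 1/(764970 - 425351) = 1/339619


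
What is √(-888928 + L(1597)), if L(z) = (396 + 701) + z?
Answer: I*√886234 ≈ 941.4*I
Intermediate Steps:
L(z) = 1097 + z
√(-888928 + L(1597)) = √(-888928 + (1097 + 1597)) = √(-888928 + 2694) = √(-886234) = I*√886234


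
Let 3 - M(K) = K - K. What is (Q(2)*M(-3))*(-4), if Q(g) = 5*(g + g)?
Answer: -240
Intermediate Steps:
Q(g) = 10*g (Q(g) = 5*(2*g) = 10*g)
M(K) = 3 (M(K) = 3 - (K - K) = 3 - 1*0 = 3 + 0 = 3)
(Q(2)*M(-3))*(-4) = ((10*2)*3)*(-4) = (20*3)*(-4) = 60*(-4) = -240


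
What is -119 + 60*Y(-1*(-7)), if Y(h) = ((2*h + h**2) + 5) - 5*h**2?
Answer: -10739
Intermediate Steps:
Y(h) = 5 - 4*h**2 + 2*h (Y(h) = ((h**2 + 2*h) + 5) - 5*h**2 = (5 + h**2 + 2*h) - 5*h**2 = 5 - 4*h**2 + 2*h)
-119 + 60*Y(-1*(-7)) = -119 + 60*(5 - 4*(-1*(-7))**2 + 2*(-1*(-7))) = -119 + 60*(5 - 4*7**2 + 2*7) = -119 + 60*(5 - 4*49 + 14) = -119 + 60*(5 - 196 + 14) = -119 + 60*(-177) = -119 - 10620 = -10739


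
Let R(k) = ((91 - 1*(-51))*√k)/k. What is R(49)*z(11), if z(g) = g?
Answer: 1562/7 ≈ 223.14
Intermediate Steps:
R(k) = 142/√k (R(k) = ((91 + 51)*√k)/k = (142*√k)/k = 142/√k)
R(49)*z(11) = (142/√49)*11 = (142*(⅐))*11 = (142/7)*11 = 1562/7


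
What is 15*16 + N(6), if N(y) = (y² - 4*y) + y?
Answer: 258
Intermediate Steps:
N(y) = y² - 3*y
15*16 + N(6) = 15*16 + 6*(-3 + 6) = 240 + 6*3 = 240 + 18 = 258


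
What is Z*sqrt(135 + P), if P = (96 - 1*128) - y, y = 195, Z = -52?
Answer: -104*I*sqrt(23) ≈ -498.77*I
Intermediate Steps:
P = -227 (P = (96 - 1*128) - 1*195 = (96 - 128) - 195 = -32 - 195 = -227)
Z*sqrt(135 + P) = -52*sqrt(135 - 227) = -104*I*sqrt(23)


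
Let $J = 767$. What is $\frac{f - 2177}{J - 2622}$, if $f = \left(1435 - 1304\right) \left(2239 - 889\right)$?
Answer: $- \frac{174673}{1855} \approx -94.163$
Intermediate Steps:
$f = 176850$ ($f = 131 \cdot 1350 = 176850$)
$\frac{f - 2177}{J - 2622} = \frac{176850 - 2177}{767 - 2622} = \frac{174673}{767 - 2622} = \frac{174673}{-1855} = 174673 \left(- \frac{1}{1855}\right) = - \frac{174673}{1855}$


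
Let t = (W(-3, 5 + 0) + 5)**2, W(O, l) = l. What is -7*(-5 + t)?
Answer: -665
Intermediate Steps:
t = 100 (t = ((5 + 0) + 5)**2 = (5 + 5)**2 = 10**2 = 100)
-7*(-5 + t) = -7*(-5 + 100) = -7*95 = -665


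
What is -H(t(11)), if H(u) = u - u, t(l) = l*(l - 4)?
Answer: 0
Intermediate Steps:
t(l) = l*(-4 + l)
H(u) = 0
-H(t(11)) = -1*0 = 0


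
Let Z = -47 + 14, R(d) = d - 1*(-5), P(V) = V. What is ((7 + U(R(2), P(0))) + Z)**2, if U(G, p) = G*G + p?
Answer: 529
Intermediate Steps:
R(d) = 5 + d (R(d) = d + 5 = 5 + d)
U(G, p) = p + G**2 (U(G, p) = G**2 + p = p + G**2)
Z = -33
((7 + U(R(2), P(0))) + Z)**2 = ((7 + (0 + (5 + 2)**2)) - 33)**2 = ((7 + (0 + 7**2)) - 33)**2 = ((7 + (0 + 49)) - 33)**2 = ((7 + 49) - 33)**2 = (56 - 33)**2 = 23**2 = 529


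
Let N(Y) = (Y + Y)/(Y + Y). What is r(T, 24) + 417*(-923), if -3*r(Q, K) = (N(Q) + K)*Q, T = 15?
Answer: -385016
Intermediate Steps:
N(Y) = 1 (N(Y) = (2*Y)/((2*Y)) = (2*Y)*(1/(2*Y)) = 1)
r(Q, K) = -Q*(1 + K)/3 (r(Q, K) = -(1 + K)*Q/3 = -Q*(1 + K)/3)
r(T, 24) + 417*(-923) = -⅓*15*(1 + 24) + 417*(-923) = -⅓*15*25 - 384891 = -125 - 384891 = -385016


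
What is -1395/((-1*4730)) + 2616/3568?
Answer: 108444/105479 ≈ 1.0281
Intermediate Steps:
-1395/((-1*4730)) + 2616/3568 = -1395/(-4730) + 2616*(1/3568) = -1395*(-1/4730) + 327/446 = 279/946 + 327/446 = 108444/105479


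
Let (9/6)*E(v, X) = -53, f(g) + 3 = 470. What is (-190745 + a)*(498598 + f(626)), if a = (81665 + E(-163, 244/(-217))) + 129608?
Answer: 10227172690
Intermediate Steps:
f(g) = 467 (f(g) = -3 + 470 = 467)
E(v, X) = -106/3 (E(v, X) = (2/3)*(-53) = -106/3)
a = 633713/3 (a = (81665 - 106/3) + 129608 = 244889/3 + 129608 = 633713/3 ≈ 2.1124e+5)
(-190745 + a)*(498598 + f(626)) = (-190745 + 633713/3)*(498598 + 467) = (61478/3)*499065 = 10227172690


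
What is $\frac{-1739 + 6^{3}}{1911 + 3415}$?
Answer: $- \frac{1523}{5326} \approx -0.28596$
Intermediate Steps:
$\frac{-1739 + 6^{3}}{1911 + 3415} = \frac{-1739 + 216}{5326} = \left(-1523\right) \frac{1}{5326} = - \frac{1523}{5326}$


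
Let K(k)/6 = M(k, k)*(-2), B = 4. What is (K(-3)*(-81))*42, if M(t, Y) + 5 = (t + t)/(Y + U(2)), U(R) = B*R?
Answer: -1265544/5 ≈ -2.5311e+5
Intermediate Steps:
U(R) = 4*R
M(t, Y) = -5 + 2*t/(8 + Y) (M(t, Y) = -5 + (t + t)/(Y + 4*2) = -5 + (2*t)/(Y + 8) = -5 + (2*t)/(8 + Y) = -5 + 2*t/(8 + Y))
K(k) = -12*(-40 - 3*k)/(8 + k) (K(k) = 6*(((-40 - 5*k + 2*k)/(8 + k))*(-2)) = 6*(((-40 - 3*k)/(8 + k))*(-2)) = 6*(-2*(-40 - 3*k)/(8 + k)) = -12*(-40 - 3*k)/(8 + k))
(K(-3)*(-81))*42 = ((12*(40 + 3*(-3))/(8 - 3))*(-81))*42 = ((12*(40 - 9)/5)*(-81))*42 = ((12*(⅕)*31)*(-81))*42 = ((372/5)*(-81))*42 = -30132/5*42 = -1265544/5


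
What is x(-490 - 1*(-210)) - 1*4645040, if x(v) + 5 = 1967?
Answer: -4643078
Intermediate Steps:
x(v) = 1962 (x(v) = -5 + 1967 = 1962)
x(-490 - 1*(-210)) - 1*4645040 = 1962 - 1*4645040 = 1962 - 4645040 = -4643078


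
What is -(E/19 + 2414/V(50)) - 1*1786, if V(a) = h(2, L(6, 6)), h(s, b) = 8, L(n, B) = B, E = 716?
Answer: -161533/76 ≈ -2125.4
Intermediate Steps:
V(a) = 8
-(E/19 + 2414/V(50)) - 1*1786 = -(716/19 + 2414/8) - 1*1786 = -(716*(1/19) + 2414*(1/8)) - 1786 = -(716/19 + 1207/4) - 1786 = -1*25797/76 - 1786 = -25797/76 - 1786 = -161533/76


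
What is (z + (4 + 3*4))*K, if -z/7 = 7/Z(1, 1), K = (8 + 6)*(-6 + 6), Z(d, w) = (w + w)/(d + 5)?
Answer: 0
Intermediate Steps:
Z(d, w) = 2*w/(5 + d) (Z(d, w) = (2*w)/(5 + d) = 2*w/(5 + d))
K = 0 (K = 14*0 = 0)
z = -147 (z = -49/(2*1/(5 + 1)) = -49/(2*1/6) = -49/(2*1*(⅙)) = -49/⅓ = -49*3 = -7*21 = -147)
(z + (4 + 3*4))*K = (-147 + (4 + 3*4))*0 = (-147 + (4 + 12))*0 = (-147 + 16)*0 = -131*0 = 0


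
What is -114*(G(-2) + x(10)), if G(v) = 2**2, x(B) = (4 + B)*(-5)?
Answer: 7524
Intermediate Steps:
x(B) = -20 - 5*B
G(v) = 4
-114*(G(-2) + x(10)) = -114*(4 + (-20 - 5*10)) = -114*(4 + (-20 - 50)) = -114*(4 - 70) = -114*(-66) = 7524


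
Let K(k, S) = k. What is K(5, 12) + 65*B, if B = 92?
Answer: 5985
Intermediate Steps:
K(5, 12) + 65*B = 5 + 65*92 = 5 + 5980 = 5985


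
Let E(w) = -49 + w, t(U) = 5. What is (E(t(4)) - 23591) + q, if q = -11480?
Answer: -35115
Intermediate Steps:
(E(t(4)) - 23591) + q = ((-49 + 5) - 23591) - 11480 = (-44 - 23591) - 11480 = -23635 - 11480 = -35115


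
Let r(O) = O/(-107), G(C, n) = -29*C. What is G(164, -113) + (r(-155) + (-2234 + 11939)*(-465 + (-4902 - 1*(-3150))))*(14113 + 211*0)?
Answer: -32491093626012/107 ≈ -3.0366e+11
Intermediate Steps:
r(O) = -O/107 (r(O) = O*(-1/107) = -O/107)
G(164, -113) + (r(-155) + (-2234 + 11939)*(-465 + (-4902 - 1*(-3150))))*(14113 + 211*0) = -29*164 + (-1/107*(-155) + (-2234 + 11939)*(-465 + (-4902 - 1*(-3150))))*(14113 + 211*0) = -4756 + (155/107 + 9705*(-465 + (-4902 + 3150)))*(14113 + 0) = -4756 + (155/107 + 9705*(-465 - 1752))*14113 = -4756 + (155/107 + 9705*(-2217))*14113 = -4756 + (155/107 - 21515985)*14113 = -4756 - 2302210240/107*14113 = -4756 - 32491093117120/107 = -32491093626012/107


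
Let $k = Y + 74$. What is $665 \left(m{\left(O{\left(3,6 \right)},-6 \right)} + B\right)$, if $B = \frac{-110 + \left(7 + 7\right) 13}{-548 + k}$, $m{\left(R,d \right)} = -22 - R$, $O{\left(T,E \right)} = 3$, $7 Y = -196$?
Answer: $- \frac{4196815}{251} \approx -16720.0$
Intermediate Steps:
$Y = -28$ ($Y = \frac{1}{7} \left(-196\right) = -28$)
$k = 46$ ($k = -28 + 74 = 46$)
$B = - \frac{36}{251}$ ($B = \frac{-110 + \left(7 + 7\right) 13}{-548 + 46} = \frac{-110 + 14 \cdot 13}{-502} = \left(-110 + 182\right) \left(- \frac{1}{502}\right) = 72 \left(- \frac{1}{502}\right) = - \frac{36}{251} \approx -0.14343$)
$665 \left(m{\left(O{\left(3,6 \right)},-6 \right)} + B\right) = 665 \left(\left(-22 - 3\right) - \frac{36}{251}\right) = 665 \left(-25 - \frac{36}{251}\right) = 665 \left(- \frac{6311}{251}\right) = - \frac{4196815}{251}$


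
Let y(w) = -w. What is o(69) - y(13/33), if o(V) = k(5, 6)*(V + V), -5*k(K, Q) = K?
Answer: -4541/33 ≈ -137.61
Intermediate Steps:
k(K, Q) = -K/5
o(V) = -2*V (o(V) = (-⅕*5)*(V + V) = -2*V)
o(69) - y(13/33) = -2*69 - (-1)*13/33 = -138 - (-1)*13*(1/33) = -138 - (-1)*13/33 = -138 - 1*(-13/33) = -138 + 13/33 = -4541/33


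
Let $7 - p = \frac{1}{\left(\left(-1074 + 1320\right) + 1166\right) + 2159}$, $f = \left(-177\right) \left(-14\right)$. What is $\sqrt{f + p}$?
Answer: $\frac{\sqrt{31688818314}}{3571} \approx 49.85$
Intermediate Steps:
$f = 2478$
$p = \frac{24996}{3571}$ ($p = 7 - \frac{1}{\left(\left(-1074 + 1320\right) + 1166\right) + 2159} = 7 - \frac{1}{\left(246 + 1166\right) + 2159} = 7 - \frac{1}{1412 + 2159} = 7 - \frac{1}{3571} = \frac{24996}{3571} \approx 6.9997$)
$\sqrt{f + p} = \sqrt{2478 + \frac{24996}{3571}} = \sqrt{\frac{8873934}{3571}} = \frac{\sqrt{31688818314}}{3571}$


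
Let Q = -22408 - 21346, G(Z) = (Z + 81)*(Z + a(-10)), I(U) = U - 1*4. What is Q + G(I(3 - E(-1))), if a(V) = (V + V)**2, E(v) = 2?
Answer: -12788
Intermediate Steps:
I(U) = -4 + U (I(U) = U - 4 = -4 + U)
a(V) = 4*V**2 (a(V) = (2*V)**2 = 4*V**2)
G(Z) = (81 + Z)*(400 + Z) (G(Z) = (Z + 81)*(Z + 4*(-10)**2) = (81 + Z)*(Z + 4*100) = (81 + Z)*(Z + 400) = (81 + Z)*(400 + Z))
Q = -43754
Q + G(I(3 - E(-1))) = -43754 + (32400 + (-4 + (3 - 1*2))**2 + 481*(-4 + (3 - 1*2))) = -43754 + (32400 + (-4 + (3 - 2))**2 + 481*(-4 + (3 - 2))) = -43754 + (32400 + (-4 + 1)**2 + 481*(-4 + 1)) = -43754 + (32400 + (-3)**2 + 481*(-3)) = -43754 + (32400 + 9 - 1443) = -43754 + 30966 = -12788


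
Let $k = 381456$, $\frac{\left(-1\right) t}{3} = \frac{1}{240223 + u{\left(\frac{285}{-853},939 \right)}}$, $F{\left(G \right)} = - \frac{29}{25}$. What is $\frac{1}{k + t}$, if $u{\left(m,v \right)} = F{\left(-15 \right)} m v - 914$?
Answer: $\frac{1022205052}{389926250302917} \approx 2.6215 \cdot 10^{-6}$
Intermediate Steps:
$F{\left(G \right)} = - \frac{29}{25}$ ($F{\left(G \right)} = \left(-29\right) \frac{1}{25} = - \frac{29}{25}$)
$u{\left(m,v \right)} = -914 - \frac{29 m v}{25}$ ($u{\left(m,v \right)} = - \frac{29 m}{25} v - 914 = - \frac{29 m v}{25} - 914 = -914 - \frac{29 m v}{25}$)
$t = - \frac{12795}{1022205052}$ ($t = - \frac{3}{240223 - \left(914 + \frac{29}{25} \frac{285}{-853} \cdot 939\right)} = - \frac{3}{240223 - \left(914 + \frac{29}{25} \cdot 285 \left(- \frac{1}{853}\right) 939\right)} = - \frac{3}{240223 - \left(914 - \frac{1552167}{4265}\right)} = - \frac{3}{240223 + \left(-914 + \frac{1552167}{4265}\right)} = - \frac{3}{240223 - \frac{2346043}{4265}} = - \frac{3}{\frac{1022205052}{4265}} = \left(-3\right) \frac{4265}{1022205052} = - \frac{12795}{1022205052} \approx -1.2517 \cdot 10^{-5}$)
$\frac{1}{k + t} = \frac{1}{381456 - \frac{12795}{1022205052}} = \frac{1}{\frac{389926250302917}{1022205052}} = \frac{1022205052}{389926250302917}$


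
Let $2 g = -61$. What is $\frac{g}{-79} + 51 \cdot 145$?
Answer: $\frac{1168471}{158} \approx 7395.4$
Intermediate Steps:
$g = - \frac{61}{2}$ ($g = \frac{1}{2} \left(-61\right) = - \frac{61}{2} \approx -30.5$)
$\frac{g}{-79} + 51 \cdot 145 = - \frac{61}{2 \left(-79\right)} + 51 \cdot 145 = \left(- \frac{61}{2}\right) \left(- \frac{1}{79}\right) + 7395 = \frac{61}{158} + 7395 = \frac{1168471}{158}$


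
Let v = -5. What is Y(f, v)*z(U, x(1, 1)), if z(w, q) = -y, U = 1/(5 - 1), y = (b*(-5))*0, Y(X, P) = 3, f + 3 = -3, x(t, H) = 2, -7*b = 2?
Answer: 0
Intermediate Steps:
b = -2/7 (b = -⅐*2 = -2/7 ≈ -0.28571)
f = -6 (f = -3 - 3 = -6)
y = 0 (y = -2/7*(-5)*0 = (10/7)*0 = 0)
U = ¼ (U = 1/4 = ¼ ≈ 0.25000)
z(w, q) = 0 (z(w, q) = -1*0 = 0)
Y(f, v)*z(U, x(1, 1)) = 3*0 = 0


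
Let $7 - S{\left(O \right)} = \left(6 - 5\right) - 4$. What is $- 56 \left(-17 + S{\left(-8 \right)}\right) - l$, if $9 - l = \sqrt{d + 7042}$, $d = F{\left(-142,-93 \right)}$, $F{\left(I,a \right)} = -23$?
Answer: $383 + \sqrt{7019} \approx 466.78$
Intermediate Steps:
$S{\left(O \right)} = 10$ ($S{\left(O \right)} = 7 - \left(\left(6 - 5\right) - 4\right) = 7 - \left(1 - 4\right) = 7 - -3 = 7 + 3 = 10$)
$d = -23$
$l = 9 - \sqrt{7019}$ ($l = 9 - \sqrt{-23 + 7042} = 9 - \sqrt{7019} \approx -74.779$)
$- 56 \left(-17 + S{\left(-8 \right)}\right) - l = - 56 \left(-17 + 10\right) - \left(9 - \sqrt{7019}\right) = \left(-56\right) \left(-7\right) - \left(9 - \sqrt{7019}\right) = 392 - \left(9 - \sqrt{7019}\right) = 383 + \sqrt{7019}$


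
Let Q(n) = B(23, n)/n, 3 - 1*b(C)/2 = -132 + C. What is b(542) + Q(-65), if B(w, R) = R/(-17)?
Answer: -13839/17 ≈ -814.06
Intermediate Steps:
b(C) = 270 - 2*C (b(C) = 6 - 2*(-132 + C) = 6 + (264 - 2*C) = 270 - 2*C)
B(w, R) = -R/17 (B(w, R) = R*(-1/17) = -R/17)
Q(n) = -1/17 (Q(n) = (-n/17)/n = -1/17)
b(542) + Q(-65) = (270 - 2*542) - 1/17 = (270 - 1084) - 1/17 = -814 - 1/17 = -13839/17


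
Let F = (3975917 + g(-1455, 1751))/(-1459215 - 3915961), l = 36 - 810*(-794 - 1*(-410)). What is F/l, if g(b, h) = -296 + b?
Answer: -220787/92893791632 ≈ -2.3768e-6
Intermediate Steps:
l = 311076 (l = 36 - 810*(-794 + 410) = 36 - 810*(-384) = 36 + 311040 = 311076)
F = -1987083/2687588 (F = (3975917 + (-296 - 1455))/(-1459215 - 3915961) = (3975917 - 1751)/(-5375176) = 3974166*(-1/5375176) = -1987083/2687588 ≈ -0.73936)
F/l = -1987083/2687588/311076 = -1987083/2687588*1/311076 = -220787/92893791632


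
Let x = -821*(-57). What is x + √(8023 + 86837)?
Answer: 46797 + 6*√2635 ≈ 47105.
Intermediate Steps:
x = 46797
x + √(8023 + 86837) = 46797 + √(8023 + 86837) = 46797 + √94860 = 46797 + 6*√2635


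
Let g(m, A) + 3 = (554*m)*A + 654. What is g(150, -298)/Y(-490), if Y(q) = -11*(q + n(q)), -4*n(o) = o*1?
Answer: -16508766/2695 ≈ -6125.7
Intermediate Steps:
n(o) = -o/4
Y(q) = -33*q/4 (Y(q) = -11*(q - q/4) = -33*q/4)
g(m, A) = 651 + 554*A*m (g(m, A) = -3 + ((554*m)*A + 654) = -3 + (554*A*m + 654) = -3 + (654 + 554*A*m) = 651 + 554*A*m)
g(150, -298)/Y(-490) = (651 + 554*(-298)*150)/((-33/4*(-490))) = (651 - 24763800)/(8085/2) = -24763149*2/8085 = -16508766/2695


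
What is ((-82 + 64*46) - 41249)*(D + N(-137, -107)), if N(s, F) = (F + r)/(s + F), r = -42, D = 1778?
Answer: -16659228647/244 ≈ -6.8275e+7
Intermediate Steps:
N(s, F) = (-42 + F)/(F + s) (N(s, F) = (F - 42)/(s + F) = (-42 + F)/(F + s))
((-82 + 64*46) - 41249)*(D + N(-137, -107)) = ((-82 + 64*46) - 41249)*(1778 + (-42 - 107)/(-107 - 137)) = ((-82 + 2944) - 41249)*(1778 - 149/(-244)) = (2862 - 41249)*(1778 - 1/244*(-149)) = -38387*(1778 + 149/244) = -38387*433981/244 = -16659228647/244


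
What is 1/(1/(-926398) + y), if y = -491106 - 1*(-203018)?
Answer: -926398/266884147025 ≈ -3.4712e-6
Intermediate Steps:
y = -288088 (y = -491106 + 203018 = -288088)
1/(1/(-926398) + y) = 1/(1/(-926398) - 288088) = 1/(-1/926398 - 288088) = 1/(-266884147025/926398) = -926398/266884147025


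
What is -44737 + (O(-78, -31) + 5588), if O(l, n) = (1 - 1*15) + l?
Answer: -39241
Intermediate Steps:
O(l, n) = -14 + l (O(l, n) = (1 - 15) + l = -14 + l)
-44737 + (O(-78, -31) + 5588) = -44737 + ((-14 - 78) + 5588) = -44737 + (-92 + 5588) = -44737 + 5496 = -39241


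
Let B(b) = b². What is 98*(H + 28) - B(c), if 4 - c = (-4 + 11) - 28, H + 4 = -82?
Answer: -6309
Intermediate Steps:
H = -86 (H = -4 - 82 = -86)
c = 25 (c = 4 - ((-4 + 11) - 28) = 4 - (7 - 28) = 4 - 1*(-21) = 4 + 21 = 25)
98*(H + 28) - B(c) = 98*(-86 + 28) - 1*25² = 98*(-58) - 1*625 = -5684 - 625 = -6309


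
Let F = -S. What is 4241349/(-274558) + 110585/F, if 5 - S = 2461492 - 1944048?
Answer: -2164277388781/142067016962 ≈ -15.234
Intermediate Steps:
S = -517439 (S = 5 - (2461492 - 1944048) = 5 - 1*517444 = 5 - 517444 = -517439)
F = 517439 (F = -1*(-517439) = 517439)
4241349/(-274558) + 110585/F = 4241349/(-274558) + 110585/517439 = 4241349*(-1/274558) + 110585*(1/517439) = -4241349/274558 + 110585/517439 = -2164277388781/142067016962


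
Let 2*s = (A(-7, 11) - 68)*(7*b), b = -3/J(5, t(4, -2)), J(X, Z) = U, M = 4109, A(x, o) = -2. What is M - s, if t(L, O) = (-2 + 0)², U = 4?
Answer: 15701/4 ≈ 3925.3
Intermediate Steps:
t(L, O) = 4 (t(L, O) = (-2)² = 4)
J(X, Z) = 4
b = -¾ (b = -3/4 = -3*¼ = -¾ ≈ -0.75000)
s = 735/4 (s = ((-2 - 68)*(7*(-¾)))/2 = (-70*(-21/4))/2 = (½)*(735/2) = 735/4 ≈ 183.75)
M - s = 4109 - 1*735/4 = 4109 - 735/4 = 15701/4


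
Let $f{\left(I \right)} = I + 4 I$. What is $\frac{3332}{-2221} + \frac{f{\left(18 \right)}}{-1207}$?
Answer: $- \frac{4221614}{2680747} \approx -1.5748$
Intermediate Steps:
$f{\left(I \right)} = 5 I$
$\frac{3332}{-2221} + \frac{f{\left(18 \right)}}{-1207} = \frac{3332}{-2221} + \frac{5 \cdot 18}{-1207} = 3332 \left(- \frac{1}{2221}\right) + 90 \left(- \frac{1}{1207}\right) = - \frac{3332}{2221} - \frac{90}{1207} = - \frac{4221614}{2680747}$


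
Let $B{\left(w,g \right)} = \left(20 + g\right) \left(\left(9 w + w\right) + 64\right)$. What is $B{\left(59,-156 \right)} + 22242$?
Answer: $-66702$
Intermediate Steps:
$B{\left(w,g \right)} = \left(20 + g\right) \left(64 + 10 w\right)$ ($B{\left(w,g \right)} = \left(20 + g\right) \left(10 w + 64\right) = \left(20 + g\right) \left(64 + 10 w\right)$)
$B{\left(59,-156 \right)} + 22242 = \left(1280 + 64 \left(-156\right) + 200 \cdot 59 + 10 \left(-156\right) 59\right) + 22242 = \left(1280 - 9984 + 11800 - 92040\right) + 22242 = -88944 + 22242 = -66702$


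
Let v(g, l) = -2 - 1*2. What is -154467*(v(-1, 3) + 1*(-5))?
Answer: 1390203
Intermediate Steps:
v(g, l) = -4 (v(g, l) = -2 - 2 = -4)
-154467*(v(-1, 3) + 1*(-5)) = -154467*(-4 + 1*(-5)) = -154467*(-4 - 5) = -154467*(-9) = 1390203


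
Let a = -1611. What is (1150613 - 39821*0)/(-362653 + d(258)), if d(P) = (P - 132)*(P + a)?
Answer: -1150613/533131 ≈ -2.1582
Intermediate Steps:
d(P) = (-1611 + P)*(-132 + P) (d(P) = (P - 132)*(P - 1611) = (-132 + P)*(-1611 + P) = (-1611 + P)*(-132 + P))
(1150613 - 39821*0)/(-362653 + d(258)) = (1150613 - 39821*0)/(-362653 + (212652 + 258**2 - 1743*258)) = (1150613 + 0)/(-362653 + (212652 + 66564 - 449694)) = 1150613/(-362653 - 170478) = 1150613/(-533131) = 1150613*(-1/533131) = -1150613/533131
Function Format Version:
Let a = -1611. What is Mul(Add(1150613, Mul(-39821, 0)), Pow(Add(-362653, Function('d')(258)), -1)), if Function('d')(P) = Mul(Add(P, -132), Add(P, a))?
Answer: Rational(-1150613, 533131) ≈ -2.1582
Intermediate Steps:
Function('d')(P) = Mul(Add(-1611, P), Add(-132, P)) (Function('d')(P) = Mul(Add(P, -132), Add(P, -1611)) = Mul(Add(-132, P), Add(-1611, P)) = Mul(Add(-1611, P), Add(-132, P)))
Mul(Add(1150613, Mul(-39821, 0)), Pow(Add(-362653, Function('d')(258)), -1)) = Mul(Add(1150613, Mul(-39821, 0)), Pow(Add(-362653, Add(212652, Pow(258, 2), Mul(-1743, 258))), -1)) = Mul(Add(1150613, 0), Pow(Add(-362653, Add(212652, 66564, -449694)), -1)) = Mul(1150613, Pow(Add(-362653, -170478), -1)) = Mul(1150613, Pow(-533131, -1)) = Mul(1150613, Rational(-1, 533131)) = Rational(-1150613, 533131)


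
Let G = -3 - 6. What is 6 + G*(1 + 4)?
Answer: -39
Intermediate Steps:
G = -9
6 + G*(1 + 4) = 6 - 9*(1 + 4) = 6 - 9*5 = 6 - 45 = -39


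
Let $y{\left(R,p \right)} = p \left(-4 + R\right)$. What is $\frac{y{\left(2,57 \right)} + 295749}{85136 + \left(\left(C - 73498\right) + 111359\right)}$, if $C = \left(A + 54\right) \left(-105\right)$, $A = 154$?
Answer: $\frac{98545}{33719} \approx 2.9225$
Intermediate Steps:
$C = -21840$ ($C = \left(154 + 54\right) \left(-105\right) = 208 \left(-105\right) = -21840$)
$\frac{y{\left(2,57 \right)} + 295749}{85136 + \left(\left(C - 73498\right) + 111359\right)} = \frac{57 \left(-4 + 2\right) + 295749}{85136 + \left(\left(-21840 - 73498\right) + 111359\right)} = \frac{57 \left(-2\right) + 295749}{85136 + \left(-95338 + 111359\right)} = \frac{-114 + 295749}{85136 + 16021} = \frac{295635}{101157} = 295635 \cdot \frac{1}{101157} = \frac{98545}{33719}$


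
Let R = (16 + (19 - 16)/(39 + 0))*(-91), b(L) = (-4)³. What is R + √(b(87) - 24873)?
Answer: -1463 + I*√24937 ≈ -1463.0 + 157.91*I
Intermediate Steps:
b(L) = -64
R = -1463 (R = (16 + 3/39)*(-91) = (16 + 3*(1/39))*(-91) = (16 + 1/13)*(-91) = (209/13)*(-91) = -1463)
R + √(b(87) - 24873) = -1463 + √(-64 - 24873) = -1463 + √(-24937) = -1463 + I*√24937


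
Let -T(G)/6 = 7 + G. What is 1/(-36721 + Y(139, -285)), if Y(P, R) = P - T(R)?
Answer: -1/38250 ≈ -2.6144e-5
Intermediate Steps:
T(G) = -42 - 6*G (T(G) = -6*(7 + G) = -42 - 6*G)
Y(P, R) = 42 + P + 6*R (Y(P, R) = P - (-42 - 6*R) = P + (42 + 6*R) = 42 + P + 6*R)
1/(-36721 + Y(139, -285)) = 1/(-36721 + (42 + 139 + 6*(-285))) = 1/(-36721 + (42 + 139 - 1710)) = 1/(-36721 - 1529) = 1/(-38250) = -1/38250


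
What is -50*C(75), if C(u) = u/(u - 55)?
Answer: -375/2 ≈ -187.50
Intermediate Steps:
C(u) = u/(-55 + u)
-50*C(75) = -3750/(-55 + 75) = -3750/20 = -50*15/4 = -375/2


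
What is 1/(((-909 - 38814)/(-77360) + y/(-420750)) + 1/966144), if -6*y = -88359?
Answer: 3853827648000/1843990477739 ≈ 2.0899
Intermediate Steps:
y = 29453/2 (y = -⅙*(-88359) = 29453/2 ≈ 14727.)
1/(((-909 - 38814)/(-77360) + y/(-420750)) + 1/966144) = 1/(((-909 - 38814)/(-77360) + (29453/2)/(-420750)) + 1/966144) = 1/((-39723*(-1/77360) + (29453/2)*(-1/420750)) + 1/966144) = 1/((39723/77360 - 29453/841500) + 1/966144) = 1/(1557421021/3254922000 + 1/966144) = 1/(1843990477739/3853827648000) = 3853827648000/1843990477739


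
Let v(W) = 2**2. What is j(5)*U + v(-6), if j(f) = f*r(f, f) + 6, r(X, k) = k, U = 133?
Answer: 4127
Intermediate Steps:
j(f) = 6 + f**2 (j(f) = f*f + 6 = f**2 + 6 = 6 + f**2)
v(W) = 4
j(5)*U + v(-6) = (6 + 5**2)*133 + 4 = (6 + 25)*133 + 4 = 31*133 + 4 = 4123 + 4 = 4127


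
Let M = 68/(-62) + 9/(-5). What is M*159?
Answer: -71391/155 ≈ -460.59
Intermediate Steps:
M = -449/155 (M = 68*(-1/62) + 9*(-1/5) = -34/31 - 9/5 = -449/155 ≈ -2.8968)
M*159 = -449/155*159 = -71391/155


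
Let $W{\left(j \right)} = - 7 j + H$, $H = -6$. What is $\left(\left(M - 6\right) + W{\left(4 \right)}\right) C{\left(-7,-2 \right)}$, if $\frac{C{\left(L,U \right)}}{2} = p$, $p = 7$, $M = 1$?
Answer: $-546$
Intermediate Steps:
$C{\left(L,U \right)} = 14$ ($C{\left(L,U \right)} = 2 \cdot 7 = 14$)
$W{\left(j \right)} = -6 - 7 j$ ($W{\left(j \right)} = - 7 j - 6 = -6 - 7 j$)
$\left(\left(M - 6\right) + W{\left(4 \right)}\right) C{\left(-7,-2 \right)} = \left(\left(1 - 6\right) - 34\right) 14 = \left(-5 - 34\right) 14 = \left(-39\right) 14 = -546$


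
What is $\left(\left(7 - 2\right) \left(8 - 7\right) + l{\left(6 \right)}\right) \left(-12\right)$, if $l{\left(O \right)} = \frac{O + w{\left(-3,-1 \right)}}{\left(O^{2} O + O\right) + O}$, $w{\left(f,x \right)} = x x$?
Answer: $- \frac{1147}{19} \approx -60.368$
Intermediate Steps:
$w{\left(f,x \right)} = x^{2}$
$l{\left(O \right)} = \frac{1 + O}{O^{3} + 2 O}$ ($l{\left(O \right)} = \frac{O + \left(-1\right)^{2}}{\left(O^{2} O + O\right) + O} = \frac{O + 1}{\left(O^{3} + O\right) + O} = \frac{1 + O}{\left(O + O^{3}\right) + O} = \frac{1 + O}{O^{3} + 2 O}$)
$\left(\left(7 - 2\right) \left(8 - 7\right) + l{\left(6 \right)}\right) \left(-12\right) = \left(\left(7 - 2\right) \left(8 - 7\right) + \frac{1 + 6}{6 \left(2 + 6^{2}\right)}\right) \left(-12\right) = \left(5 \cdot 1 + \frac{1}{6} \frac{1}{2 + 36} \cdot 7\right) \left(-12\right) = \left(5 + \frac{1}{6} \cdot \frac{1}{38} \cdot 7\right) \left(-12\right) = \left(5 + \frac{7}{228}\right) \left(-12\right) = \frac{1147}{228} \left(-12\right) = - \frac{1147}{19}$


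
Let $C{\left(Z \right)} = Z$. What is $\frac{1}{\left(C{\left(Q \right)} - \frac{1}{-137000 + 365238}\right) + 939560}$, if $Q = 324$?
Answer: $\frac{228238}{214517244391} \approx 1.064 \cdot 10^{-6}$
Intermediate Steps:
$\frac{1}{\left(C{\left(Q \right)} - \frac{1}{-137000 + 365238}\right) + 939560} = \frac{1}{\left(324 - \frac{1}{-137000 + 365238}\right) + 939560} = \frac{1}{\left(324 - \frac{1}{228238}\right) + 939560} = \frac{1}{\frac{73949111}{228238} + 939560} = \frac{1}{\frac{214517244391}{228238}} = \frac{228238}{214517244391}$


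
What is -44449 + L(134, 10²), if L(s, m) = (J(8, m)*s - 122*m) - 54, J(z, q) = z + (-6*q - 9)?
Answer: -137237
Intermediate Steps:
J(z, q) = -9 + z - 6*q (J(z, q) = z + (-9 - 6*q) = -9 + z - 6*q)
L(s, m) = -54 - 122*m + s*(-1 - 6*m) (L(s, m) = ((-9 + 8 - 6*m)*s - 122*m) - 54 = ((-1 - 6*m)*s - 122*m) - 54 = (s*(-1 - 6*m) - 122*m) - 54 = (-122*m + s*(-1 - 6*m)) - 54 = -54 - 122*m + s*(-1 - 6*m))
-44449 + L(134, 10²) = -44449 + (-54 - 122*10² - 1*134*(1 + 6*10²)) = -44449 + (-54 - 122*100 - 1*134*(1 + 6*100)) = -44449 + (-54 - 12200 - 1*134*(1 + 600)) = -44449 + (-54 - 12200 - 1*134*601) = -44449 + (-54 - 12200 - 80534) = -44449 - 92788 = -137237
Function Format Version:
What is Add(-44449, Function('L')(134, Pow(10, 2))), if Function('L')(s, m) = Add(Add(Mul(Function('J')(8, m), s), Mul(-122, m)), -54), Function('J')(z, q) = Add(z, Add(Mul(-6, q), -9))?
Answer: -137237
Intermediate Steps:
Function('J')(z, q) = Add(-9, z, Mul(-6, q)) (Function('J')(z, q) = Add(z, Add(-9, Mul(-6, q))) = Add(-9, z, Mul(-6, q)))
Function('L')(s, m) = Add(-54, Mul(-122, m), Mul(s, Add(-1, Mul(-6, m)))) (Function('L')(s, m) = Add(Add(Mul(Add(-9, 8, Mul(-6, m)), s), Mul(-122, m)), -54) = Add(Add(Mul(Add(-1, Mul(-6, m)), s), Mul(-122, m)), -54) = Add(Add(Mul(s, Add(-1, Mul(-6, m))), Mul(-122, m)), -54) = Add(Add(Mul(-122, m), Mul(s, Add(-1, Mul(-6, m)))), -54) = Add(-54, Mul(-122, m), Mul(s, Add(-1, Mul(-6, m)))))
Add(-44449, Function('L')(134, Pow(10, 2))) = Add(-44449, Add(-54, Mul(-122, Pow(10, 2)), Mul(-1, 134, Add(1, Mul(6, Pow(10, 2)))))) = Add(-44449, Add(-54, Mul(-122, 100), Mul(-1, 134, Add(1, Mul(6, 100))))) = Add(-44449, Add(-54, -12200, Mul(-1, 134, Add(1, 600)))) = Add(-44449, Add(-54, -12200, Mul(-1, 134, 601))) = Add(-44449, Add(-54, -12200, -80534)) = Add(-44449, -92788) = -137237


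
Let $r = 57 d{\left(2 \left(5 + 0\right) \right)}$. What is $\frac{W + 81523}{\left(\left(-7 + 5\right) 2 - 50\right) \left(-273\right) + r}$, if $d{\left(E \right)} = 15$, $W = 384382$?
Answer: $\frac{465905}{15597} \approx 29.871$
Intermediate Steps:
$r = 855$ ($r = 57 \cdot 15 = 855$)
$\frac{W + 81523}{\left(\left(-7 + 5\right) 2 - 50\right) \left(-273\right) + r} = \frac{384382 + 81523}{\left(\left(-7 + 5\right) 2 - 50\right) \left(-273\right) + 855} = \frac{465905}{\left(\left(-2\right) 2 - 50\right) \left(-273\right) + 855} = \frac{465905}{\left(-4 - 50\right) \left(-273\right) + 855} = \frac{465905}{\left(-54\right) \left(-273\right) + 855} = \frac{465905}{14742 + 855} = \frac{465905}{15597}$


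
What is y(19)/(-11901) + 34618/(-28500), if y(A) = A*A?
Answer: -1234729/991750 ≈ -1.2450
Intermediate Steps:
y(A) = A²
y(19)/(-11901) + 34618/(-28500) = 19²/(-11901) + 34618/(-28500) = 361*(-1/11901) + 34618*(-1/28500) = -361/11901 - 911/750 = -1234729/991750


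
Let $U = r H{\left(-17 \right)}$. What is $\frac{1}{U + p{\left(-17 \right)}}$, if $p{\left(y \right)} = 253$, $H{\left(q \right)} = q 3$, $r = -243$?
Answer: $\frac{1}{12646} \approx 7.9076 \cdot 10^{-5}$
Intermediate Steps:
$H{\left(q \right)} = 3 q$
$U = 12393$ ($U = - 243 \cdot 3 \left(-17\right) = \left(-243\right) \left(-51\right) = 12393$)
$\frac{1}{U + p{\left(-17 \right)}} = \frac{1}{12393 + 253} = \frac{1}{12646}$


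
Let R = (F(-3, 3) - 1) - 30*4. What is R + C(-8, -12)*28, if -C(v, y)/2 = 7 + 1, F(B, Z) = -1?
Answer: -570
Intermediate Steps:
C(v, y) = -16 (C(v, y) = -2*(7 + 1) = -2*8 = -16)
R = -122 (R = (-1 - 1) - 30*4 = -2 - 5*24 = -2 - 120 = -122)
R + C(-8, -12)*28 = -122 - 16*28 = -122 - 448 = -570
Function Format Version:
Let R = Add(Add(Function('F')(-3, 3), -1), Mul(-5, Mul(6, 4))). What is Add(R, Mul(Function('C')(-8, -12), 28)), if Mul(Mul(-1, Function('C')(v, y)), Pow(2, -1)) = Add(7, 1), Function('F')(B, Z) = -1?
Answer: -570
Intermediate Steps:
Function('C')(v, y) = -16 (Function('C')(v, y) = Mul(-2, Add(7, 1)) = Mul(-2, 8) = -16)
R = -122 (R = Add(Add(-1, -1), Mul(-5, Mul(6, 4))) = Add(-2, Mul(-5, 24)) = Add(-2, -120) = -122)
Add(R, Mul(Function('C')(-8, -12), 28)) = Add(-122, Mul(-16, 28)) = Add(-122, -448) = -570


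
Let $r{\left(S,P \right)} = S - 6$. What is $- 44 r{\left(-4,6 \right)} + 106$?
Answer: $546$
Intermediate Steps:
$r{\left(S,P \right)} = -6 + S$
$- 44 r{\left(-4,6 \right)} + 106 = - 44 \left(-6 - 4\right) + 106 = \left(-44\right) \left(-10\right) + 106 = 440 + 106 = 546$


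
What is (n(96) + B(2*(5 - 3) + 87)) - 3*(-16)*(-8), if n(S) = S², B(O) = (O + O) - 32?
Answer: 8982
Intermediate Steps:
B(O) = -32 + 2*O (B(O) = 2*O - 32 = -32 + 2*O)
(n(96) + B(2*(5 - 3) + 87)) - 3*(-16)*(-8) = (96² + (-32 + 2*(2*(5 - 3) + 87))) - 3*(-16)*(-8) = (9216 + (-32 + 2*(2*2 + 87))) + 48*(-8) = (9216 + (-32 + 2*(4 + 87))) - 384 = (9216 + (-32 + 2*91)) - 384 = (9216 + (-32 + 182)) - 384 = (9216 + 150) - 384 = 9366 - 384 = 8982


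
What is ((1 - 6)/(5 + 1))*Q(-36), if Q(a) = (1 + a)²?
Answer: -6125/6 ≈ -1020.8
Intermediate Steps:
((1 - 6)/(5 + 1))*Q(-36) = ((1 - 6)/(5 + 1))*(1 - 36)² = -5/6*(-35)² = -5*⅙*1225 = -⅚*1225 = -6125/6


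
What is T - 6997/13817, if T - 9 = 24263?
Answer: 335359227/13817 ≈ 24272.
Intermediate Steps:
T = 24272 (T = 9 + 24263 = 24272)
T - 6997/13817 = 24272 - 6997/13817 = 335359227/13817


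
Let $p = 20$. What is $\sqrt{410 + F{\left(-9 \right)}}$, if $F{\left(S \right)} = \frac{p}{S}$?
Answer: $\frac{\sqrt{3670}}{3} \approx 20.194$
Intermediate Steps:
$F{\left(S \right)} = \frac{20}{S}$
$\sqrt{410 + F{\left(-9 \right)}} = \sqrt{410 + \frac{20}{-9}} = \sqrt{410 + 20 \left(- \frac{1}{9}\right)} = \sqrt{410 - \frac{20}{9}} = \sqrt{\frac{3670}{9}} = \frac{\sqrt{3670}}{3}$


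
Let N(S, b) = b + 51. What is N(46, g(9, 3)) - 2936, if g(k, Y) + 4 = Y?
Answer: -2886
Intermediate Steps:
g(k, Y) = -4 + Y
N(S, b) = 51 + b
N(46, g(9, 3)) - 2936 = (51 + (-4 + 3)) - 2936 = (51 - 1) - 2936 = 50 - 2936 = -2886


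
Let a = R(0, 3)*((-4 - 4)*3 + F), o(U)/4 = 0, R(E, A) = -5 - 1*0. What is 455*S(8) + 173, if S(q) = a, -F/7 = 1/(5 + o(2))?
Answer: 57958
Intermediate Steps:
R(E, A) = -5 (R(E, A) = -5 + 0 = -5)
o(U) = 0 (o(U) = 4*0 = 0)
F = -7/5 (F = -7/(5 + 0) = -7/5 ≈ -1.4000)
a = 127 (a = -5*((-4 - 4)*3 - 7/5) = -5*(-8*3 - 7/5) = -5*(-24 - 7/5) = -5*(-127/5) = 127)
S(q) = 127
455*S(8) + 173 = 455*127 + 173 = 57785 + 173 = 57958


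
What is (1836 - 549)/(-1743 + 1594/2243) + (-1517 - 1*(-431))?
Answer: -4246925871/3907955 ≈ -1086.7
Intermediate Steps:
(1836 - 549)/(-1743 + 1594/2243) + (-1517 - 1*(-431)) = 1287/(-1743 + 1594*(1/2243)) + (-1517 + 431) = 1287/(-1743 + 1594/2243) - 1086 = 1287/(-3907955/2243) - 1086 = 1287*(-2243/3907955) - 1086 = -2886741/3907955 - 1086 = -4246925871/3907955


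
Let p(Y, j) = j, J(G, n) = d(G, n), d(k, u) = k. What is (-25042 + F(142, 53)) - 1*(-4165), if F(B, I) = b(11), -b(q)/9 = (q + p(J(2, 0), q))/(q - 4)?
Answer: -146337/7 ≈ -20905.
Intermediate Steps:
J(G, n) = G
b(q) = -18*q/(-4 + q) (b(q) = -9*(q + q)/(q - 4) = -9*2*q/(-4 + q) = -18*q/(-4 + q))
F(B, I) = -198/7 (F(B, I) = -18*11/(-4 + 11) = -18*11/7 = -18*11*⅐ = -198/7)
(-25042 + F(142, 53)) - 1*(-4165) = (-25042 - 198/7) - 1*(-4165) = -175492/7 + 4165 = -146337/7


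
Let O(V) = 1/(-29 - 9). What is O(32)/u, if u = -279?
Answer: 1/10602 ≈ 9.4322e-5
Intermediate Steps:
O(V) = -1/38 (O(V) = 1/(-38) = -1/38)
O(32)/u = -1/38/(-279) = -1/38*(-1/279) = 1/10602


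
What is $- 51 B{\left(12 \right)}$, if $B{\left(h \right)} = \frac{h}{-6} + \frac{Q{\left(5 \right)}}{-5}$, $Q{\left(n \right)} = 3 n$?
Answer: $255$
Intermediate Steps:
$B{\left(h \right)} = -3 - \frac{h}{6}$ ($B{\left(h \right)} = \frac{h}{-6} + \frac{3 \cdot 5}{-5} = h \left(- \frac{1}{6}\right) + 15 \left(- \frac{1}{5}\right) = - \frac{h}{6} - 3 = -3 - \frac{h}{6}$)
$- 51 B{\left(12 \right)} = - 51 \left(-3 - 2\right) = \left(-51\right) \left(-5\right) = 255$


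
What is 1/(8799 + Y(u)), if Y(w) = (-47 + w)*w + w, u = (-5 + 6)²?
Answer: 1/8754 ≈ 0.00011423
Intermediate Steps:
u = 1 (u = 1² = 1)
Y(w) = w + w*(-47 + w) (Y(w) = w*(-47 + w) + w = w + w*(-47 + w))
1/(8799 + Y(u)) = 1/(8799 + 1*(-46 + 1)) = 1/(8799 + 1*(-45)) = 1/(8799 - 45) = 1/8754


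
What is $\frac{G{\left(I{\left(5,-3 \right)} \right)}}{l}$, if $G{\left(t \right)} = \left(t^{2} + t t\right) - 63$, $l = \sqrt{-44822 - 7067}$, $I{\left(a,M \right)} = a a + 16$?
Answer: $- \frac{3299 i \sqrt{51889}}{51889} \approx - 14.483 i$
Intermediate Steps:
$I{\left(a,M \right)} = 16 + a^{2}$ ($I{\left(a,M \right)} = a^{2} + 16 = 16 + a^{2}$)
$l = i \sqrt{51889}$ ($l = \sqrt{-51889} = i \sqrt{51889} \approx 227.79 i$)
$G{\left(t \right)} = -63 + 2 t^{2}$ ($G{\left(t \right)} = \left(t^{2} + t^{2}\right) - 63 = 2 t^{2} - 63 = -63 + 2 t^{2}$)
$\frac{G{\left(I{\left(5,-3 \right)} \right)}}{l} = \frac{-63 + 2 \left(16 + 5^{2}\right)^{2}}{i \sqrt{51889}} = \left(-63 + 2 \left(16 + 25\right)^{2}\right) \left(- \frac{i \sqrt{51889}}{51889}\right) = \left(-63 + 2 \cdot 41^{2}\right) \left(- \frac{i \sqrt{51889}}{51889}\right) = \left(-63 + 2 \cdot 1681\right) \left(- \frac{i \sqrt{51889}}{51889}\right) = \left(-63 + 3362\right) \left(- \frac{i \sqrt{51889}}{51889}\right) = 3299 \left(- \frac{i \sqrt{51889}}{51889}\right) = - \frac{3299 i \sqrt{51889}}{51889}$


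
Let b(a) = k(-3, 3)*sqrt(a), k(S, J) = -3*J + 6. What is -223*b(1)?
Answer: 669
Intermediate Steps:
k(S, J) = 6 - 3*J
b(a) = -3*sqrt(a) (b(a) = (6 - 3*3)*sqrt(a) = (6 - 9)*sqrt(a) = -3*sqrt(a))
-223*b(1) = -(-669)*sqrt(1) = -(-669) = -223*(-3) = 669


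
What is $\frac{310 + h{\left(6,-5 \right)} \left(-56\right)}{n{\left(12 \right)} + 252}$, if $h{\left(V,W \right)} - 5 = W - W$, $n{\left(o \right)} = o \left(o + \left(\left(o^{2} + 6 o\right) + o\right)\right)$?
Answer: $\frac{5}{522} \approx 0.0095785$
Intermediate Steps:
$n{\left(o \right)} = o \left(o^{2} + 8 o\right)$ ($n{\left(o \right)} = o \left(o + \left(o^{2} + 7 o\right)\right) = o \left(o^{2} + 8 o\right)$)
$h{\left(V,W \right)} = 5$ ($h{\left(V,W \right)} = 5 + \left(W - W\right) = 5 + 0 = 5$)
$\frac{310 + h{\left(6,-5 \right)} \left(-56\right)}{n{\left(12 \right)} + 252} = \frac{310 + 5 \left(-56\right)}{12^{2} \left(8 + 12\right) + 252} = \frac{310 - 280}{144 \cdot 20 + 252} = \frac{30}{2880 + 252} = \frac{30}{3132} = 30 \cdot \frac{1}{3132} = \frac{5}{522}$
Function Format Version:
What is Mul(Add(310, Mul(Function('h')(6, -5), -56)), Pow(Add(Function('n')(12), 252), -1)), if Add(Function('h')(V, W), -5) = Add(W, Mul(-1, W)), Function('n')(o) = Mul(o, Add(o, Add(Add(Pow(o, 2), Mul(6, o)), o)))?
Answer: Rational(5, 522) ≈ 0.0095785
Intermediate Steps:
Function('n')(o) = Mul(o, Add(Pow(o, 2), Mul(8, o))) (Function('n')(o) = Mul(o, Add(o, Add(Pow(o, 2), Mul(7, o)))) = Mul(o, Add(Pow(o, 2), Mul(8, o))))
Function('h')(V, W) = 5 (Function('h')(V, W) = Add(5, Add(W, Mul(-1, W))) = Add(5, 0) = 5)
Mul(Add(310, Mul(Function('h')(6, -5), -56)), Pow(Add(Function('n')(12), 252), -1)) = Mul(Add(310, Mul(5, -56)), Pow(Add(Mul(Pow(12, 2), Add(8, 12)), 252), -1)) = Mul(Add(310, -280), Pow(Add(Mul(144, 20), 252), -1)) = Mul(30, Pow(Add(2880, 252), -1)) = Mul(30, Pow(3132, -1)) = Mul(30, Rational(1, 3132)) = Rational(5, 522)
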